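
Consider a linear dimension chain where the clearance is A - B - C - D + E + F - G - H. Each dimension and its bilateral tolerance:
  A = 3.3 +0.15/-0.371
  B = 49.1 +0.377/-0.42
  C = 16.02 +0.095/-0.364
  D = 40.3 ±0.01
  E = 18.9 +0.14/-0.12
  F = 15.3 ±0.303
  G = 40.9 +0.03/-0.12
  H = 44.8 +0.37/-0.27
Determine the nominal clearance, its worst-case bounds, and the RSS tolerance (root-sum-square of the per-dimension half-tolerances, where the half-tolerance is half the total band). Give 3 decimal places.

Stack each dimension's contribution:
  +A: nom +3.300 → Σnom=3.300; wc +0.150/-0.371 → slack +0.150/-0.371; half-tol=0.261, Σhalf²=0.067860
  -B: nom -49.100 → Σnom=-45.800; wc +0.420/-0.377 → slack +0.570/-0.748; half-tol=0.398, Σhalf²=0.226662
  -C: nom -16.020 → Σnom=-61.820; wc +0.364/-0.095 → slack +0.934/-0.843; half-tol=0.229, Σhalf²=0.279333
  -D: nom -40.300 → Σnom=-102.120; wc +0.010/-0.010 → slack +0.944/-0.853; half-tol=0.010, Σhalf²=0.279433
  +E: nom +18.900 → Σnom=-83.220; wc +0.140/-0.120 → slack +1.084/-0.973; half-tol=0.130, Σhalf²=0.296333
  +F: nom +15.300 → Σnom=-67.920; wc +0.303/-0.303 → slack +1.387/-1.276; half-tol=0.303, Σhalf²=0.388142
  -G: nom -40.900 → Σnom=-108.820; wc +0.120/-0.030 → slack +1.507/-1.306; half-tol=0.075, Σhalf²=0.393767
  -H: nom -44.800 → Σnom=-153.620; wc +0.270/-0.370 → slack +1.777/-1.676; half-tol=0.320, Σhalf²=0.496167
Nominal = -153.620. Worst-case = [-153.620 - 1.676, -153.620 + 1.777] = [-155.296, -151.843]. RSS = √0.496167 = 0.704.

nominal=-153.620 wc=[-155.296,-151.843] rss=0.704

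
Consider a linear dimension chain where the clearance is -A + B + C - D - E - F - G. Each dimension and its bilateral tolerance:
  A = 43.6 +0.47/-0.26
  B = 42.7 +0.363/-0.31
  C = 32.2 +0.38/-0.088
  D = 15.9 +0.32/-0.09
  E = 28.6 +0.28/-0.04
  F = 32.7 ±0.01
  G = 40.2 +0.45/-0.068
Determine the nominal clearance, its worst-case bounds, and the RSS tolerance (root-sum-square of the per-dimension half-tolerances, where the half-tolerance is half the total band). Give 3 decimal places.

nominal=-86.100 wc=[-88.028,-84.889] rss=0.660

Stack each dimension's contribution:
  -A: nom -43.600 → Σnom=-43.600; wc +0.260/-0.470 → slack +0.260/-0.470; half-tol=0.365, Σhalf²=0.133225
  +B: nom +42.700 → Σnom=-0.900; wc +0.363/-0.310 → slack +0.623/-0.780; half-tol=0.337, Σhalf²=0.246457
  +C: nom +32.200 → Σnom=31.300; wc +0.380/-0.088 → slack +1.003/-0.868; half-tol=0.234, Σhalf²=0.301213
  -D: nom -15.900 → Σnom=15.400; wc +0.090/-0.320 → slack +1.093/-1.188; half-tol=0.205, Σhalf²=0.343238
  -E: nom -28.600 → Σnom=-13.200; wc +0.040/-0.280 → slack +1.133/-1.468; half-tol=0.160, Σhalf²=0.368838
  -F: nom -32.700 → Σnom=-45.900; wc +0.010/-0.010 → slack +1.143/-1.478; half-tol=0.010, Σhalf²=0.368938
  -G: nom -40.200 → Σnom=-86.100; wc +0.068/-0.450 → slack +1.211/-1.928; half-tol=0.259, Σhalf²=0.436019
Nominal = -86.100. Worst-case = [-86.100 - 1.928, -86.100 + 1.211] = [-88.028, -84.889]. RSS = √0.436019 = 0.660.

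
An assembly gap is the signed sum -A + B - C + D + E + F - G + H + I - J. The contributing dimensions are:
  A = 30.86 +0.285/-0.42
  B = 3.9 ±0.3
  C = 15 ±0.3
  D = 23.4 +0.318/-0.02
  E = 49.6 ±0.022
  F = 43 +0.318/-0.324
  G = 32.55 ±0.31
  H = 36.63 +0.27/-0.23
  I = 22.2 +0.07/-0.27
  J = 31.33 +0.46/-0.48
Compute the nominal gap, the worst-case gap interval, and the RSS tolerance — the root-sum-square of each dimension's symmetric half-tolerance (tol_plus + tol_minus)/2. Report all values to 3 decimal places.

nominal=68.990 wc=[66.469,71.798] rss=0.919

Stack each dimension's contribution:
  -A: nom -30.860 → Σnom=-30.860; wc +0.420/-0.285 → slack +0.420/-0.285; half-tol=0.352, Σhalf²=0.124256
  +B: nom +3.900 → Σnom=-26.960; wc +0.300/-0.300 → slack +0.720/-0.585; half-tol=0.300, Σhalf²=0.214256
  -C: nom -15.000 → Σnom=-41.960; wc +0.300/-0.300 → slack +1.020/-0.885; half-tol=0.300, Σhalf²=0.304256
  +D: nom +23.400 → Σnom=-18.560; wc +0.318/-0.020 → slack +1.338/-0.905; half-tol=0.169, Σhalf²=0.332817
  +E: nom +49.600 → Σnom=31.040; wc +0.022/-0.022 → slack +1.360/-0.927; half-tol=0.022, Σhalf²=0.333301
  +F: nom +43.000 → Σnom=74.040; wc +0.318/-0.324 → slack +1.678/-1.251; half-tol=0.321, Σhalf²=0.436342
  -G: nom -32.550 → Σnom=41.490; wc +0.310/-0.310 → slack +1.988/-1.561; half-tol=0.310, Σhalf²=0.532442
  +H: nom +36.630 → Σnom=78.120; wc +0.270/-0.230 → slack +2.258/-1.791; half-tol=0.250, Σhalf²=0.594942
  +I: nom +22.200 → Σnom=100.320; wc +0.070/-0.270 → slack +2.328/-2.061; half-tol=0.170, Σhalf²=0.623842
  -J: nom -31.330 → Σnom=68.990; wc +0.480/-0.460 → slack +2.808/-2.521; half-tol=0.470, Σhalf²=0.844742
Nominal = 68.990. Worst-case = [68.990 - 2.521, 68.990 + 2.808] = [66.469, 71.798]. RSS = √0.844742 = 0.919.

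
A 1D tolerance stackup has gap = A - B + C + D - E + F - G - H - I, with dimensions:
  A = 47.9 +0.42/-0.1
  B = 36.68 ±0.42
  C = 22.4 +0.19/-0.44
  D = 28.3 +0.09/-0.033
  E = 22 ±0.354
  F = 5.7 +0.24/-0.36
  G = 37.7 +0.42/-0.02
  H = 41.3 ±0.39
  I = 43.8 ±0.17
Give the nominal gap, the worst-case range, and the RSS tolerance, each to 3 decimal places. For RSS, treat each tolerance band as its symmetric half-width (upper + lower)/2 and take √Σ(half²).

nominal=-77.180 wc=[-79.867,-74.886] rss=0.890

Stack each dimension's contribution:
  +A: nom +47.900 → Σnom=47.900; wc +0.420/-0.100 → slack +0.420/-0.100; half-tol=0.260, Σhalf²=0.067600
  -B: nom -36.680 → Σnom=11.220; wc +0.420/-0.420 → slack +0.840/-0.520; half-tol=0.420, Σhalf²=0.244000
  +C: nom +22.400 → Σnom=33.620; wc +0.190/-0.440 → slack +1.030/-0.960; half-tol=0.315, Σhalf²=0.343225
  +D: nom +28.300 → Σnom=61.920; wc +0.090/-0.033 → slack +1.120/-0.993; half-tol=0.061, Σhalf²=0.347007
  -E: nom -22.000 → Σnom=39.920; wc +0.354/-0.354 → slack +1.474/-1.347; half-tol=0.354, Σhalf²=0.472323
  +F: nom +5.700 → Σnom=45.620; wc +0.240/-0.360 → slack +1.714/-1.707; half-tol=0.300, Σhalf²=0.562323
  -G: nom -37.700 → Σnom=7.920; wc +0.020/-0.420 → slack +1.734/-2.127; half-tol=0.220, Σhalf²=0.610723
  -H: nom -41.300 → Σnom=-33.380; wc +0.390/-0.390 → slack +2.124/-2.517; half-tol=0.390, Σhalf²=0.762823
  -I: nom -43.800 → Σnom=-77.180; wc +0.170/-0.170 → slack +2.294/-2.687; half-tol=0.170, Σhalf²=0.791723
Nominal = -77.180. Worst-case = [-77.180 - 2.687, -77.180 + 2.294] = [-79.867, -74.886]. RSS = √0.791723 = 0.890.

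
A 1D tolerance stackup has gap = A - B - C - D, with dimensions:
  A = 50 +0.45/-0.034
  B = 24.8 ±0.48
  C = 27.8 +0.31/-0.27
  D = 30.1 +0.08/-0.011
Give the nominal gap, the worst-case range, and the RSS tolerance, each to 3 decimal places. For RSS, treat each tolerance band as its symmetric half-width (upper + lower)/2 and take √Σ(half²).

nominal=-32.700 wc=[-33.604,-31.489] rss=0.612

Stack each dimension's contribution:
  +A: nom +50.000 → Σnom=50.000; wc +0.450/-0.034 → slack +0.450/-0.034; half-tol=0.242, Σhalf²=0.058564
  -B: nom -24.800 → Σnom=25.200; wc +0.480/-0.480 → slack +0.930/-0.514; half-tol=0.480, Σhalf²=0.288964
  -C: nom -27.800 → Σnom=-2.600; wc +0.270/-0.310 → slack +1.200/-0.824; half-tol=0.290, Σhalf²=0.373064
  -D: nom -30.100 → Σnom=-32.700; wc +0.011/-0.080 → slack +1.211/-0.904; half-tol=0.045, Σhalf²=0.375134
Nominal = -32.700. Worst-case = [-32.700 - 0.904, -32.700 + 1.211] = [-33.604, -31.489]. RSS = √0.375134 = 0.612.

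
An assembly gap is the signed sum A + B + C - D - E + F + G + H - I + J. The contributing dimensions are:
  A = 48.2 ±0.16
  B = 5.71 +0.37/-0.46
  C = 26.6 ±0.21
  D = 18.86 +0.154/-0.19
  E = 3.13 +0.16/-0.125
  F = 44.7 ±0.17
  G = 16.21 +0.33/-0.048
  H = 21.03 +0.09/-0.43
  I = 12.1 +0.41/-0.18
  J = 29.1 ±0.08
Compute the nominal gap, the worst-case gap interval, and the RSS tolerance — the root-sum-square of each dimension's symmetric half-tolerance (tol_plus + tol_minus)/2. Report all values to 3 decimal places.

nominal=157.460 wc=[155.178,159.365] rss=0.719

Stack each dimension's contribution:
  +A: nom +48.200 → Σnom=48.200; wc +0.160/-0.160 → slack +0.160/-0.160; half-tol=0.160, Σhalf²=0.025600
  +B: nom +5.710 → Σnom=53.910; wc +0.370/-0.460 → slack +0.530/-0.620; half-tol=0.415, Σhalf²=0.197825
  +C: nom +26.600 → Σnom=80.510; wc +0.210/-0.210 → slack +0.740/-0.830; half-tol=0.210, Σhalf²=0.241925
  -D: nom -18.860 → Σnom=61.650; wc +0.190/-0.154 → slack +0.930/-0.984; half-tol=0.172, Σhalf²=0.271509
  -E: nom -3.130 → Σnom=58.520; wc +0.125/-0.160 → slack +1.055/-1.144; half-tol=0.143, Σhalf²=0.291815
  +F: nom +44.700 → Σnom=103.220; wc +0.170/-0.170 → slack +1.225/-1.314; half-tol=0.170, Σhalf²=0.320715
  +G: nom +16.210 → Σnom=119.430; wc +0.330/-0.048 → slack +1.555/-1.362; half-tol=0.189, Σhalf²=0.356436
  +H: nom +21.030 → Σnom=140.460; wc +0.090/-0.430 → slack +1.645/-1.792; half-tol=0.260, Σhalf²=0.424036
  -I: nom -12.100 → Σnom=128.360; wc +0.180/-0.410 → slack +1.825/-2.202; half-tol=0.295, Σhalf²=0.511061
  +J: nom +29.100 → Σnom=157.460; wc +0.080/-0.080 → slack +1.905/-2.282; half-tol=0.080, Σhalf²=0.517461
Nominal = 157.460. Worst-case = [157.460 - 2.282, 157.460 + 1.905] = [155.178, 159.365]. RSS = √0.517461 = 0.719.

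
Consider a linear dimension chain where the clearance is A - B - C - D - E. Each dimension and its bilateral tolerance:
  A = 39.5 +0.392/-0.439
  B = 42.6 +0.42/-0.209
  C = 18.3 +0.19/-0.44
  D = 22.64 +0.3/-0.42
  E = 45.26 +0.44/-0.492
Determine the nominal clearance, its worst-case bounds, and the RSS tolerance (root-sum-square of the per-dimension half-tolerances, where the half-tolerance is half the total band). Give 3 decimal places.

nominal=-89.300 wc=[-91.089,-87.347] rss=0.847

Stack each dimension's contribution:
  +A: nom +39.500 → Σnom=39.500; wc +0.392/-0.439 → slack +0.392/-0.439; half-tol=0.415, Σhalf²=0.172640
  -B: nom -42.600 → Σnom=-3.100; wc +0.209/-0.420 → slack +0.601/-0.859; half-tol=0.315, Σhalf²=0.271551
  -C: nom -18.300 → Σnom=-21.400; wc +0.440/-0.190 → slack +1.041/-1.049; half-tol=0.315, Σhalf²=0.370776
  -D: nom -22.640 → Σnom=-44.040; wc +0.420/-0.300 → slack +1.461/-1.349; half-tol=0.360, Σhalf²=0.500376
  -E: nom -45.260 → Σnom=-89.300; wc +0.492/-0.440 → slack +1.953/-1.789; half-tol=0.466, Σhalf²=0.717531
Nominal = -89.300. Worst-case = [-89.300 - 1.789, -89.300 + 1.953] = [-91.089, -87.347]. RSS = √0.717531 = 0.847.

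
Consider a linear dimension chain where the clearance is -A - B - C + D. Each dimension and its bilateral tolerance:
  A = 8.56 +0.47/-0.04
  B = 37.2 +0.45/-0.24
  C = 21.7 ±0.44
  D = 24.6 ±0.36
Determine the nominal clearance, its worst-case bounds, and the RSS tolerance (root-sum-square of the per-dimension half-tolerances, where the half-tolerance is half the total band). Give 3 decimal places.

nominal=-42.860 wc=[-44.580,-41.780] rss=0.712

Stack each dimension's contribution:
  -A: nom -8.560 → Σnom=-8.560; wc +0.040/-0.470 → slack +0.040/-0.470; half-tol=0.255, Σhalf²=0.065025
  -B: nom -37.200 → Σnom=-45.760; wc +0.240/-0.450 → slack +0.280/-0.920; half-tol=0.345, Σhalf²=0.184050
  -C: nom -21.700 → Σnom=-67.460; wc +0.440/-0.440 → slack +0.720/-1.360; half-tol=0.440, Σhalf²=0.377650
  +D: nom +24.600 → Σnom=-42.860; wc +0.360/-0.360 → slack +1.080/-1.720; half-tol=0.360, Σhalf²=0.507250
Nominal = -42.860. Worst-case = [-42.860 - 1.720, -42.860 + 1.080] = [-44.580, -41.780]. RSS = √0.507250 = 0.712.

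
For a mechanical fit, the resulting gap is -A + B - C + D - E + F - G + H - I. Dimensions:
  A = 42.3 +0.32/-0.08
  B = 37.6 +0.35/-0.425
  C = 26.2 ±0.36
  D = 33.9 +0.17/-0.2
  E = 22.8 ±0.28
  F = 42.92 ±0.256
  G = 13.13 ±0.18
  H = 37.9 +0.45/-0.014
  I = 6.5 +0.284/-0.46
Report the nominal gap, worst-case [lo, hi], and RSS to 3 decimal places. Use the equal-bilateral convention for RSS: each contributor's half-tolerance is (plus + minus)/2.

Stack each dimension's contribution:
  -A: nom -42.300 → Σnom=-42.300; wc +0.080/-0.320 → slack +0.080/-0.320; half-tol=0.200, Σhalf²=0.040000
  +B: nom +37.600 → Σnom=-4.700; wc +0.350/-0.425 → slack +0.430/-0.745; half-tol=0.387, Σhalf²=0.190156
  -C: nom -26.200 → Σnom=-30.900; wc +0.360/-0.360 → slack +0.790/-1.105; half-tol=0.360, Σhalf²=0.319756
  +D: nom +33.900 → Σnom=3.000; wc +0.170/-0.200 → slack +0.960/-1.305; half-tol=0.185, Σhalf²=0.353981
  -E: nom -22.800 → Σnom=-19.800; wc +0.280/-0.280 → slack +1.240/-1.585; half-tol=0.280, Σhalf²=0.432381
  +F: nom +42.920 → Σnom=23.120; wc +0.256/-0.256 → slack +1.496/-1.841; half-tol=0.256, Σhalf²=0.497917
  -G: nom -13.130 → Σnom=9.990; wc +0.180/-0.180 → slack +1.676/-2.021; half-tol=0.180, Σhalf²=0.530317
  +H: nom +37.900 → Σnom=47.890; wc +0.450/-0.014 → slack +2.126/-2.035; half-tol=0.232, Σhalf²=0.584141
  -I: nom -6.500 → Σnom=41.390; wc +0.460/-0.284 → slack +2.586/-2.319; half-tol=0.372, Σhalf²=0.722525
Nominal = 41.390. Worst-case = [41.390 - 2.319, 41.390 + 2.586] = [39.071, 43.976]. RSS = √0.722525 = 0.850.

nominal=41.390 wc=[39.071,43.976] rss=0.850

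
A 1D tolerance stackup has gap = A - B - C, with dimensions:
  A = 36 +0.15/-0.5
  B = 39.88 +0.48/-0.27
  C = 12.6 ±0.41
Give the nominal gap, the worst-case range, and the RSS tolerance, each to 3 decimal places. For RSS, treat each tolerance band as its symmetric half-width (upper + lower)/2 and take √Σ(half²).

nominal=-16.480 wc=[-17.870,-15.650] rss=0.644

Stack each dimension's contribution:
  +A: nom +36.000 → Σnom=36.000; wc +0.150/-0.500 → slack +0.150/-0.500; half-tol=0.325, Σhalf²=0.105625
  -B: nom -39.880 → Σnom=-3.880; wc +0.270/-0.480 → slack +0.420/-0.980; half-tol=0.375, Σhalf²=0.246250
  -C: nom -12.600 → Σnom=-16.480; wc +0.410/-0.410 → slack +0.830/-1.390; half-tol=0.410, Σhalf²=0.414350
Nominal = -16.480. Worst-case = [-16.480 - 1.390, -16.480 + 0.830] = [-17.870, -15.650]. RSS = √0.414350 = 0.644.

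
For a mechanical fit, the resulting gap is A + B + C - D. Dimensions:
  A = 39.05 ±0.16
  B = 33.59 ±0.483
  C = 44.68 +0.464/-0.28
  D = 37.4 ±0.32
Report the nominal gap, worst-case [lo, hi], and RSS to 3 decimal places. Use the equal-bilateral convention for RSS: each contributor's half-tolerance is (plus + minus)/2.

Stack each dimension's contribution:
  +A: nom +39.050 → Σnom=39.050; wc +0.160/-0.160 → slack +0.160/-0.160; half-tol=0.160, Σhalf²=0.025600
  +B: nom +33.590 → Σnom=72.640; wc +0.483/-0.483 → slack +0.643/-0.643; half-tol=0.483, Σhalf²=0.258889
  +C: nom +44.680 → Σnom=117.320; wc +0.464/-0.280 → slack +1.107/-0.923; half-tol=0.372, Σhalf²=0.397273
  -D: nom -37.400 → Σnom=79.920; wc +0.320/-0.320 → slack +1.427/-1.243; half-tol=0.320, Σhalf²=0.499673
Nominal = 79.920. Worst-case = [79.920 - 1.243, 79.920 + 1.427] = [78.677, 81.347]. RSS = √0.499673 = 0.707.

nominal=79.920 wc=[78.677,81.347] rss=0.707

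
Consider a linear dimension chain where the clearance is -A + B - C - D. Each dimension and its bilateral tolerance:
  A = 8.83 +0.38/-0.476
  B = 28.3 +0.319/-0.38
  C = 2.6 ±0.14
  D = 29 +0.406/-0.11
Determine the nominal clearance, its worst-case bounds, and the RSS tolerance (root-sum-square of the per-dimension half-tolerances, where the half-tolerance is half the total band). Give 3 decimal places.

Stack each dimension's contribution:
  -A: nom -8.830 → Σnom=-8.830; wc +0.476/-0.380 → slack +0.476/-0.380; half-tol=0.428, Σhalf²=0.183184
  +B: nom +28.300 → Σnom=19.470; wc +0.319/-0.380 → slack +0.795/-0.760; half-tol=0.350, Σhalf²=0.305334
  -C: nom -2.600 → Σnom=16.870; wc +0.140/-0.140 → slack +0.935/-0.900; half-tol=0.140, Σhalf²=0.324934
  -D: nom -29.000 → Σnom=-12.130; wc +0.110/-0.406 → slack +1.045/-1.306; half-tol=0.258, Σhalf²=0.391498
Nominal = -12.130. Worst-case = [-12.130 - 1.306, -12.130 + 1.045] = [-13.436, -11.085]. RSS = √0.391498 = 0.626.

nominal=-12.130 wc=[-13.436,-11.085] rss=0.626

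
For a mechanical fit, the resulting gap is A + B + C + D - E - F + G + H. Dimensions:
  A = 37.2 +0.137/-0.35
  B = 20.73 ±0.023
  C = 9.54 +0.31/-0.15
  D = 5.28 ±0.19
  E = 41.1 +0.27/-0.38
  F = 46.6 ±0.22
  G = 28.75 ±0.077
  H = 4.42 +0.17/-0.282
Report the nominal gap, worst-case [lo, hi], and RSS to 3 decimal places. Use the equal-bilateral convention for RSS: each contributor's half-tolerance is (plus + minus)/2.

Stack each dimension's contribution:
  +A: nom +37.200 → Σnom=37.200; wc +0.137/-0.350 → slack +0.137/-0.350; half-tol=0.243, Σhalf²=0.059292
  +B: nom +20.730 → Σnom=57.930; wc +0.023/-0.023 → slack +0.160/-0.373; half-tol=0.023, Σhalf²=0.059821
  +C: nom +9.540 → Σnom=67.470; wc +0.310/-0.150 → slack +0.470/-0.523; half-tol=0.230, Σhalf²=0.112721
  +D: nom +5.280 → Σnom=72.750; wc +0.190/-0.190 → slack +0.660/-0.713; half-tol=0.190, Σhalf²=0.148821
  -E: nom -41.100 → Σnom=31.650; wc +0.380/-0.270 → slack +1.040/-0.983; half-tol=0.325, Σhalf²=0.254446
  -F: nom -46.600 → Σnom=-14.950; wc +0.220/-0.220 → slack +1.260/-1.203; half-tol=0.220, Σhalf²=0.302846
  +G: nom +28.750 → Σnom=13.800; wc +0.077/-0.077 → slack +1.337/-1.280; half-tol=0.077, Σhalf²=0.308775
  +H: nom +4.420 → Σnom=18.220; wc +0.170/-0.282 → slack +1.507/-1.562; half-tol=0.226, Σhalf²=0.359851
Nominal = 18.220. Worst-case = [18.220 - 1.562, 18.220 + 1.507] = [16.658, 19.727]. RSS = √0.359851 = 0.600.

nominal=18.220 wc=[16.658,19.727] rss=0.600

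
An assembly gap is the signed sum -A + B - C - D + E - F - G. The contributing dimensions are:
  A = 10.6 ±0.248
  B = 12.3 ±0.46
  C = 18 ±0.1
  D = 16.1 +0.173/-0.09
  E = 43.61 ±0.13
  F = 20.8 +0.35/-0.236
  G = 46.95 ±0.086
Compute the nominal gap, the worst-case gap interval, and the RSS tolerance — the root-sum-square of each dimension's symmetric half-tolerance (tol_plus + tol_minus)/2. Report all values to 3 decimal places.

nominal=-56.540 wc=[-58.087,-55.190] rss=0.641

Stack each dimension's contribution:
  -A: nom -10.600 → Σnom=-10.600; wc +0.248/-0.248 → slack +0.248/-0.248; half-tol=0.248, Σhalf²=0.061504
  +B: nom +12.300 → Σnom=1.700; wc +0.460/-0.460 → slack +0.708/-0.708; half-tol=0.460, Σhalf²=0.273104
  -C: nom -18.000 → Σnom=-16.300; wc +0.100/-0.100 → slack +0.808/-0.808; half-tol=0.100, Σhalf²=0.283104
  -D: nom -16.100 → Σnom=-32.400; wc +0.090/-0.173 → slack +0.898/-0.981; half-tol=0.132, Σhalf²=0.300396
  +E: nom +43.610 → Σnom=11.210; wc +0.130/-0.130 → slack +1.028/-1.111; half-tol=0.130, Σhalf²=0.317296
  -F: nom -20.800 → Σnom=-9.590; wc +0.236/-0.350 → slack +1.264/-1.461; half-tol=0.293, Σhalf²=0.403145
  -G: nom -46.950 → Σnom=-56.540; wc +0.086/-0.086 → slack +1.350/-1.547; half-tol=0.086, Σhalf²=0.410541
Nominal = -56.540. Worst-case = [-56.540 - 1.547, -56.540 + 1.350] = [-58.087, -55.190]. RSS = √0.410541 = 0.641.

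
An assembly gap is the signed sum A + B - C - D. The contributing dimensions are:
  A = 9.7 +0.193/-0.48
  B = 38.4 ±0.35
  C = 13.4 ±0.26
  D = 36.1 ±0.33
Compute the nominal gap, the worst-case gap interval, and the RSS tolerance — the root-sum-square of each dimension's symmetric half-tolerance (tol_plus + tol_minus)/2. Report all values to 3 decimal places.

nominal=-1.400 wc=[-2.820,-0.267] rss=0.642

Stack each dimension's contribution:
  +A: nom +9.700 → Σnom=9.700; wc +0.193/-0.480 → slack +0.193/-0.480; half-tol=0.337, Σhalf²=0.113232
  +B: nom +38.400 → Σnom=48.100; wc +0.350/-0.350 → slack +0.543/-0.830; half-tol=0.350, Σhalf²=0.235732
  -C: nom -13.400 → Σnom=34.700; wc +0.260/-0.260 → slack +0.803/-1.090; half-tol=0.260, Σhalf²=0.303332
  -D: nom -36.100 → Σnom=-1.400; wc +0.330/-0.330 → slack +1.133/-1.420; half-tol=0.330, Σhalf²=0.412232
Nominal = -1.400. Worst-case = [-1.400 - 1.420, -1.400 + 1.133] = [-2.820, -0.267]. RSS = √0.412232 = 0.642.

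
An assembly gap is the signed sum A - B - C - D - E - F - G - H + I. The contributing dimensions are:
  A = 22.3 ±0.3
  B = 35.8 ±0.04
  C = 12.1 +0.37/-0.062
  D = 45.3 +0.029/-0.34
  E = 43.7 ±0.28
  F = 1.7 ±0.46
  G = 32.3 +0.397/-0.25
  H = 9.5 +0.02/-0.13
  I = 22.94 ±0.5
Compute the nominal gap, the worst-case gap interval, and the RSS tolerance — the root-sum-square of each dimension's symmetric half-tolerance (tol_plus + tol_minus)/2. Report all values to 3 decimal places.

Stack each dimension's contribution:
  +A: nom +22.300 → Σnom=22.300; wc +0.300/-0.300 → slack +0.300/-0.300; half-tol=0.300, Σhalf²=0.090000
  -B: nom -35.800 → Σnom=-13.500; wc +0.040/-0.040 → slack +0.340/-0.340; half-tol=0.040, Σhalf²=0.091600
  -C: nom -12.100 → Σnom=-25.600; wc +0.062/-0.370 → slack +0.402/-0.710; half-tol=0.216, Σhalf²=0.138256
  -D: nom -45.300 → Σnom=-70.900; wc +0.340/-0.029 → slack +0.742/-0.739; half-tol=0.185, Σhalf²=0.172296
  -E: nom -43.700 → Σnom=-114.600; wc +0.280/-0.280 → slack +1.022/-1.019; half-tol=0.280, Σhalf²=0.250696
  -F: nom -1.700 → Σnom=-116.300; wc +0.460/-0.460 → slack +1.482/-1.479; half-tol=0.460, Σhalf²=0.462296
  -G: nom -32.300 → Σnom=-148.600; wc +0.250/-0.397 → slack +1.732/-1.876; half-tol=0.324, Σhalf²=0.566949
  -H: nom -9.500 → Σnom=-158.100; wc +0.130/-0.020 → slack +1.862/-1.896; half-tol=0.075, Σhalf²=0.572574
  +I: nom +22.940 → Σnom=-135.160; wc +0.500/-0.500 → slack +2.362/-2.396; half-tol=0.500, Σhalf²=0.822574
Nominal = -135.160. Worst-case = [-135.160 - 2.396, -135.160 + 2.362] = [-137.556, -132.798]. RSS = √0.822574 = 0.907.

nominal=-135.160 wc=[-137.556,-132.798] rss=0.907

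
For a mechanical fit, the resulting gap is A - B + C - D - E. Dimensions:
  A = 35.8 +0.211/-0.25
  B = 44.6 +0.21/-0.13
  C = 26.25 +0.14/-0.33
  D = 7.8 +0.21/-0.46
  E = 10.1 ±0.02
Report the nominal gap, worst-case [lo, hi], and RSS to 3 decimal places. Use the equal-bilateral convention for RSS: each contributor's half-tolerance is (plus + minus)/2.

Stack each dimension's contribution:
  +A: nom +35.800 → Σnom=35.800; wc +0.211/-0.250 → slack +0.211/-0.250; half-tol=0.230, Σhalf²=0.053130
  -B: nom -44.600 → Σnom=-8.800; wc +0.130/-0.210 → slack +0.341/-0.460; half-tol=0.170, Σhalf²=0.082030
  +C: nom +26.250 → Σnom=17.450; wc +0.140/-0.330 → slack +0.481/-0.790; half-tol=0.235, Σhalf²=0.137255
  -D: nom -7.800 → Σnom=9.650; wc +0.460/-0.210 → slack +0.941/-1.000; half-tol=0.335, Σhalf²=0.249480
  -E: nom -10.100 → Σnom=-0.450; wc +0.020/-0.020 → slack +0.961/-1.020; half-tol=0.020, Σhalf²=0.249880
Nominal = -0.450. Worst-case = [-0.450 - 1.020, -0.450 + 0.961] = [-1.470, 0.511]. RSS = √0.249880 = 0.500.

nominal=-0.450 wc=[-1.470,0.511] rss=0.500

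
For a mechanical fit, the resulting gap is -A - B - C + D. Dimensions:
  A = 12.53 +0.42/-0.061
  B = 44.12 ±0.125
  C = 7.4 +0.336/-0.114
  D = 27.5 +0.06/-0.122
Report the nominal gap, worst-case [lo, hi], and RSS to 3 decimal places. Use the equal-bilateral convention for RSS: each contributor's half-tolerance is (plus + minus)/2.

nominal=-36.550 wc=[-37.553,-36.190] rss=0.364

Stack each dimension's contribution:
  -A: nom -12.530 → Σnom=-12.530; wc +0.061/-0.420 → slack +0.061/-0.420; half-tol=0.240, Σhalf²=0.057840
  -B: nom -44.120 → Σnom=-56.650; wc +0.125/-0.125 → slack +0.186/-0.545; half-tol=0.125, Σhalf²=0.073465
  -C: nom -7.400 → Σnom=-64.050; wc +0.114/-0.336 → slack +0.300/-0.881; half-tol=0.225, Σhalf²=0.124090
  +D: nom +27.500 → Σnom=-36.550; wc +0.060/-0.122 → slack +0.360/-1.003; half-tol=0.091, Σhalf²=0.132371
Nominal = -36.550. Worst-case = [-36.550 - 1.003, -36.550 + 0.360] = [-37.553, -36.190]. RSS = √0.132371 = 0.364.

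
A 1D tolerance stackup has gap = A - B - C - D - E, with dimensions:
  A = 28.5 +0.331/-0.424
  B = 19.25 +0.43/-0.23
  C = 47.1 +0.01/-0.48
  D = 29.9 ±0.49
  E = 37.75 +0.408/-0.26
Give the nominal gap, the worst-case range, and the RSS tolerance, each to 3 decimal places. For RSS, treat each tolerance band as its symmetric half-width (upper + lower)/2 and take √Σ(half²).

Stack each dimension's contribution:
  +A: nom +28.500 → Σnom=28.500; wc +0.331/-0.424 → slack +0.331/-0.424; half-tol=0.378, Σhalf²=0.142506
  -B: nom -19.250 → Σnom=9.250; wc +0.230/-0.430 → slack +0.561/-0.854; half-tol=0.330, Σhalf²=0.251406
  -C: nom -47.100 → Σnom=-37.850; wc +0.480/-0.010 → slack +1.041/-0.864; half-tol=0.245, Σhalf²=0.311431
  -D: nom -29.900 → Σnom=-67.750; wc +0.490/-0.490 → slack +1.531/-1.354; half-tol=0.490, Σhalf²=0.551531
  -E: nom -37.750 → Σnom=-105.500; wc +0.260/-0.408 → slack +1.791/-1.762; half-tol=0.334, Σhalf²=0.663087
Nominal = -105.500. Worst-case = [-105.500 - 1.762, -105.500 + 1.791] = [-107.262, -103.709]. RSS = √0.663087 = 0.814.

nominal=-105.500 wc=[-107.262,-103.709] rss=0.814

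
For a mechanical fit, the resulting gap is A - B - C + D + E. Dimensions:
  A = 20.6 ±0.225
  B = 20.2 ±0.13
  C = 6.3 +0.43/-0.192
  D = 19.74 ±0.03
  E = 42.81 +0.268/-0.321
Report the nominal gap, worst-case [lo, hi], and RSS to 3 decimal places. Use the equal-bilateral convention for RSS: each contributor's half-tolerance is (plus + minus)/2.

Stack each dimension's contribution:
  +A: nom +20.600 → Σnom=20.600; wc +0.225/-0.225 → slack +0.225/-0.225; half-tol=0.225, Σhalf²=0.050625
  -B: nom -20.200 → Σnom=0.400; wc +0.130/-0.130 → slack +0.355/-0.355; half-tol=0.130, Σhalf²=0.067525
  -C: nom -6.300 → Σnom=-5.900; wc +0.192/-0.430 → slack +0.547/-0.785; half-tol=0.311, Σhalf²=0.164246
  +D: nom +19.740 → Σnom=13.840; wc +0.030/-0.030 → slack +0.577/-0.815; half-tol=0.030, Σhalf²=0.165146
  +E: nom +42.810 → Σnom=56.650; wc +0.268/-0.321 → slack +0.845/-1.136; half-tol=0.294, Σhalf²=0.251876
Nominal = 56.650. Worst-case = [56.650 - 1.136, 56.650 + 0.845] = [55.514, 57.495]. RSS = √0.251876 = 0.502.

nominal=56.650 wc=[55.514,57.495] rss=0.502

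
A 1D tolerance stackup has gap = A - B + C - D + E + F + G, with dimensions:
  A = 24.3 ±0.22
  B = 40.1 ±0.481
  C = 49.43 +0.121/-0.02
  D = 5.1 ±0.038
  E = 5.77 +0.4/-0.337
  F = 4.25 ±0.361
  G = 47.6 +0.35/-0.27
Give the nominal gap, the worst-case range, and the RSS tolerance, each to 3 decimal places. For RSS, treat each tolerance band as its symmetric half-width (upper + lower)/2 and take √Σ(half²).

nominal=86.150 wc=[84.423,88.121] rss=0.805

Stack each dimension's contribution:
  +A: nom +24.300 → Σnom=24.300; wc +0.220/-0.220 → slack +0.220/-0.220; half-tol=0.220, Σhalf²=0.048400
  -B: nom -40.100 → Σnom=-15.800; wc +0.481/-0.481 → slack +0.701/-0.701; half-tol=0.481, Σhalf²=0.279761
  +C: nom +49.430 → Σnom=33.630; wc +0.121/-0.020 → slack +0.822/-0.721; half-tol=0.070, Σhalf²=0.284731
  -D: nom -5.100 → Σnom=28.530; wc +0.038/-0.038 → slack +0.860/-0.759; half-tol=0.038, Σhalf²=0.286175
  +E: nom +5.770 → Σnom=34.300; wc +0.400/-0.337 → slack +1.260/-1.096; half-tol=0.369, Σhalf²=0.421968
  +F: nom +4.250 → Σnom=38.550; wc +0.361/-0.361 → slack +1.621/-1.457; half-tol=0.361, Σhalf²=0.552289
  +G: nom +47.600 → Σnom=86.150; wc +0.350/-0.270 → slack +1.971/-1.727; half-tol=0.310, Σhalf²=0.648389
Nominal = 86.150. Worst-case = [86.150 - 1.727, 86.150 + 1.971] = [84.423, 88.121]. RSS = √0.648389 = 0.805.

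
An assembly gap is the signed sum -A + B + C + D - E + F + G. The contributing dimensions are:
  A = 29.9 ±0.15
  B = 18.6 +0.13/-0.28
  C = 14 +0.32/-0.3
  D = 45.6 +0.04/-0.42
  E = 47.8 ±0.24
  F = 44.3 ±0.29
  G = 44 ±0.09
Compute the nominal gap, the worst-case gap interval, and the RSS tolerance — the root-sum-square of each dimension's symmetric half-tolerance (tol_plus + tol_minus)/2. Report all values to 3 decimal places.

nominal=88.800 wc=[87.030,90.060] rss=0.603

Stack each dimension's contribution:
  -A: nom -29.900 → Σnom=-29.900; wc +0.150/-0.150 → slack +0.150/-0.150; half-tol=0.150, Σhalf²=0.022500
  +B: nom +18.600 → Σnom=-11.300; wc +0.130/-0.280 → slack +0.280/-0.430; half-tol=0.205, Σhalf²=0.064525
  +C: nom +14.000 → Σnom=2.700; wc +0.320/-0.300 → slack +0.600/-0.730; half-tol=0.310, Σhalf²=0.160625
  +D: nom +45.600 → Σnom=48.300; wc +0.040/-0.420 → slack +0.640/-1.150; half-tol=0.230, Σhalf²=0.213525
  -E: nom -47.800 → Σnom=0.500; wc +0.240/-0.240 → slack +0.880/-1.390; half-tol=0.240, Σhalf²=0.271125
  +F: nom +44.300 → Σnom=44.800; wc +0.290/-0.290 → slack +1.170/-1.680; half-tol=0.290, Σhalf²=0.355225
  +G: nom +44.000 → Σnom=88.800; wc +0.090/-0.090 → slack +1.260/-1.770; half-tol=0.090, Σhalf²=0.363325
Nominal = 88.800. Worst-case = [88.800 - 1.770, 88.800 + 1.260] = [87.030, 90.060]. RSS = √0.363325 = 0.603.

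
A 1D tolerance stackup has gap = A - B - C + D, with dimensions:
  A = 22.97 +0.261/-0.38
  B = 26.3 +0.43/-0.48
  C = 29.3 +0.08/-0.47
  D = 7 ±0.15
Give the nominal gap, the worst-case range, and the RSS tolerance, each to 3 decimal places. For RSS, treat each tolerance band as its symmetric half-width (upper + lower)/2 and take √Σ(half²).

nominal=-25.630 wc=[-26.670,-24.269] rss=0.639

Stack each dimension's contribution:
  +A: nom +22.970 → Σnom=22.970; wc +0.261/-0.380 → slack +0.261/-0.380; half-tol=0.321, Σhalf²=0.102720
  -B: nom -26.300 → Σnom=-3.330; wc +0.480/-0.430 → slack +0.741/-0.810; half-tol=0.455, Σhalf²=0.309745
  -C: nom -29.300 → Σnom=-32.630; wc +0.470/-0.080 → slack +1.211/-0.890; half-tol=0.275, Σhalf²=0.385370
  +D: nom +7.000 → Σnom=-25.630; wc +0.150/-0.150 → slack +1.361/-1.040; half-tol=0.150, Σhalf²=0.407870
Nominal = -25.630. Worst-case = [-25.630 - 1.040, -25.630 + 1.361] = [-26.670, -24.269]. RSS = √0.407870 = 0.639.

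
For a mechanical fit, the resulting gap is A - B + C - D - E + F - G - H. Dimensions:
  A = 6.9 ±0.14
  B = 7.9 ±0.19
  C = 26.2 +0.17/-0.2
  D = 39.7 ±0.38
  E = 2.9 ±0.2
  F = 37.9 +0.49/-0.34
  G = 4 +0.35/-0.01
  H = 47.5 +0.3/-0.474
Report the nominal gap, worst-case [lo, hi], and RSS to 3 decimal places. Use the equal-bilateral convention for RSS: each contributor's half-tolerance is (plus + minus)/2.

Stack each dimension's contribution:
  +A: nom +6.900 → Σnom=6.900; wc +0.140/-0.140 → slack +0.140/-0.140; half-tol=0.140, Σhalf²=0.019600
  -B: nom -7.900 → Σnom=-1.000; wc +0.190/-0.190 → slack +0.330/-0.330; half-tol=0.190, Σhalf²=0.055700
  +C: nom +26.200 → Σnom=25.200; wc +0.170/-0.200 → slack +0.500/-0.530; half-tol=0.185, Σhalf²=0.089925
  -D: nom -39.700 → Σnom=-14.500; wc +0.380/-0.380 → slack +0.880/-0.910; half-tol=0.380, Σhalf²=0.234325
  -E: nom -2.900 → Σnom=-17.400; wc +0.200/-0.200 → slack +1.080/-1.110; half-tol=0.200, Σhalf²=0.274325
  +F: nom +37.900 → Σnom=20.500; wc +0.490/-0.340 → slack +1.570/-1.450; half-tol=0.415, Σhalf²=0.446550
  -G: nom -4.000 → Σnom=16.500; wc +0.010/-0.350 → slack +1.580/-1.800; half-tol=0.180, Σhalf²=0.478950
  -H: nom -47.500 → Σnom=-31.000; wc +0.474/-0.300 → slack +2.054/-2.100; half-tol=0.387, Σhalf²=0.628719
Nominal = -31.000. Worst-case = [-31.000 - 2.100, -31.000 + 2.054] = [-33.100, -28.946]. RSS = √0.628719 = 0.793.

nominal=-31.000 wc=[-33.100,-28.946] rss=0.793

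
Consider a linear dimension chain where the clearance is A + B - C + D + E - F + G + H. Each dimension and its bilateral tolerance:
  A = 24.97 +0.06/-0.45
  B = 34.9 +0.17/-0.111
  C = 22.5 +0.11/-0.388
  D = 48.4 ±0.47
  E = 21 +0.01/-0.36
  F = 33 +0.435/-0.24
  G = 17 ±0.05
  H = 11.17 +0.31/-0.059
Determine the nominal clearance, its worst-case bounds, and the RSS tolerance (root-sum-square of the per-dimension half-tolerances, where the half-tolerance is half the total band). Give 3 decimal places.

Stack each dimension's contribution:
  +A: nom +24.970 → Σnom=24.970; wc +0.060/-0.450 → slack +0.060/-0.450; half-tol=0.255, Σhalf²=0.065025
  +B: nom +34.900 → Σnom=59.870; wc +0.170/-0.111 → slack +0.230/-0.561; half-tol=0.141, Σhalf²=0.084765
  -C: nom -22.500 → Σnom=37.370; wc +0.388/-0.110 → slack +0.618/-0.671; half-tol=0.249, Σhalf²=0.146766
  +D: nom +48.400 → Σnom=85.770; wc +0.470/-0.470 → slack +1.088/-1.141; half-tol=0.470, Σhalf²=0.367666
  +E: nom +21.000 → Σnom=106.770; wc +0.010/-0.360 → slack +1.098/-1.501; half-tol=0.185, Σhalf²=0.401891
  -F: nom -33.000 → Σnom=73.770; wc +0.240/-0.435 → slack +1.338/-1.936; half-tol=0.338, Σhalf²=0.515798
  +G: nom +17.000 → Σnom=90.770; wc +0.050/-0.050 → slack +1.388/-1.986; half-tol=0.050, Σhalf²=0.518297
  +H: nom +11.170 → Σnom=101.940; wc +0.310/-0.059 → slack +1.698/-2.045; half-tol=0.184, Σhalf²=0.552338
Nominal = 101.940. Worst-case = [101.940 - 2.045, 101.940 + 1.698] = [99.895, 103.638]. RSS = √0.552338 = 0.743.

nominal=101.940 wc=[99.895,103.638] rss=0.743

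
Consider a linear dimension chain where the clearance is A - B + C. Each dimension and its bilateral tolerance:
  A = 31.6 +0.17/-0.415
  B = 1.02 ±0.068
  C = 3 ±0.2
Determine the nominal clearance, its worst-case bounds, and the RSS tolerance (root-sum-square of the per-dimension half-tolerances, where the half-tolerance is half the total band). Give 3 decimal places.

Stack each dimension's contribution:
  +A: nom +31.600 → Σnom=31.600; wc +0.170/-0.415 → slack +0.170/-0.415; half-tol=0.292, Σhalf²=0.085556
  -B: nom -1.020 → Σnom=30.580; wc +0.068/-0.068 → slack +0.238/-0.483; half-tol=0.068, Σhalf²=0.090180
  +C: nom +3.000 → Σnom=33.580; wc +0.200/-0.200 → slack +0.438/-0.683; half-tol=0.200, Σhalf²=0.130180
Nominal = 33.580. Worst-case = [33.580 - 0.683, 33.580 + 0.438] = [32.897, 34.018]. RSS = √0.130180 = 0.361.

nominal=33.580 wc=[32.897,34.018] rss=0.361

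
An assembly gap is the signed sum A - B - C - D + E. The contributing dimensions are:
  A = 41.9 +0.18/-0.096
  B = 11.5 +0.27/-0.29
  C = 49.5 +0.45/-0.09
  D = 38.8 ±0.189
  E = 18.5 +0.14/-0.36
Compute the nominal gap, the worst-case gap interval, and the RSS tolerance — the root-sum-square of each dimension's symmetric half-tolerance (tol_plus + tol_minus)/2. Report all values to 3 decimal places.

nominal=-39.400 wc=[-40.765,-38.511] rss=0.518

Stack each dimension's contribution:
  +A: nom +41.900 → Σnom=41.900; wc +0.180/-0.096 → slack +0.180/-0.096; half-tol=0.138, Σhalf²=0.019044
  -B: nom -11.500 → Σnom=30.400; wc +0.290/-0.270 → slack +0.470/-0.366; half-tol=0.280, Σhalf²=0.097444
  -C: nom -49.500 → Σnom=-19.100; wc +0.090/-0.450 → slack +0.560/-0.816; half-tol=0.270, Σhalf²=0.170344
  -D: nom -38.800 → Σnom=-57.900; wc +0.189/-0.189 → slack +0.749/-1.005; half-tol=0.189, Σhalf²=0.206065
  +E: nom +18.500 → Σnom=-39.400; wc +0.140/-0.360 → slack +0.889/-1.365; half-tol=0.250, Σhalf²=0.268565
Nominal = -39.400. Worst-case = [-39.400 - 1.365, -39.400 + 0.889] = [-40.765, -38.511]. RSS = √0.268565 = 0.518.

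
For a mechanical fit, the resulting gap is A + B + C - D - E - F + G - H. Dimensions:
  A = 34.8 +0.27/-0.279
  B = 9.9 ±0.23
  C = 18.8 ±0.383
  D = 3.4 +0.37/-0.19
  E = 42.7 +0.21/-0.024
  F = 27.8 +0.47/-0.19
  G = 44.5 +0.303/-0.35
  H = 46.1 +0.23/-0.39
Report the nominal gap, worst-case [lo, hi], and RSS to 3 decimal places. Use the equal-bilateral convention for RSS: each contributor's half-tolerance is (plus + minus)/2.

nominal=-12.000 wc=[-14.522,-10.020] rss=0.824

Stack each dimension's contribution:
  +A: nom +34.800 → Σnom=34.800; wc +0.270/-0.279 → slack +0.270/-0.279; half-tol=0.275, Σhalf²=0.075350
  +B: nom +9.900 → Σnom=44.700; wc +0.230/-0.230 → slack +0.500/-0.509; half-tol=0.230, Σhalf²=0.128250
  +C: nom +18.800 → Σnom=63.500; wc +0.383/-0.383 → slack +0.883/-0.892; half-tol=0.383, Σhalf²=0.274939
  -D: nom -3.400 → Σnom=60.100; wc +0.190/-0.370 → slack +1.073/-1.262; half-tol=0.280, Σhalf²=0.353339
  -E: nom -42.700 → Σnom=17.400; wc +0.024/-0.210 → slack +1.097/-1.472; half-tol=0.117, Σhalf²=0.367028
  -F: nom -27.800 → Σnom=-10.400; wc +0.190/-0.470 → slack +1.287/-1.942; half-tol=0.330, Σhalf²=0.475928
  +G: nom +44.500 → Σnom=34.100; wc +0.303/-0.350 → slack +1.590/-2.292; half-tol=0.327, Σhalf²=0.582531
  -H: nom -46.100 → Σnom=-12.000; wc +0.390/-0.230 → slack +1.980/-2.522; half-tol=0.310, Σhalf²=0.678631
Nominal = -12.000. Worst-case = [-12.000 - 2.522, -12.000 + 1.980] = [-14.522, -10.020]. RSS = √0.678631 = 0.824.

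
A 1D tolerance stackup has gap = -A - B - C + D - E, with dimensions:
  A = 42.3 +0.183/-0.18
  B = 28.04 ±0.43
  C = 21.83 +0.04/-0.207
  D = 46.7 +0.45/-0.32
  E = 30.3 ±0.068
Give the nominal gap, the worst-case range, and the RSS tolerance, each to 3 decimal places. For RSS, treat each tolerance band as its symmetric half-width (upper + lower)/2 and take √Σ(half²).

nominal=-75.770 wc=[-76.811,-74.435] rss=0.621

Stack each dimension's contribution:
  -A: nom -42.300 → Σnom=-42.300; wc +0.180/-0.183 → slack +0.180/-0.183; half-tol=0.181, Σhalf²=0.032942
  -B: nom -28.040 → Σnom=-70.340; wc +0.430/-0.430 → slack +0.610/-0.613; half-tol=0.430, Σhalf²=0.217842
  -C: nom -21.830 → Σnom=-92.170; wc +0.207/-0.040 → slack +0.817/-0.653; half-tol=0.123, Σhalf²=0.233094
  +D: nom +46.700 → Σnom=-45.470; wc +0.450/-0.320 → slack +1.267/-0.973; half-tol=0.385, Σhalf²=0.381319
  -E: nom -30.300 → Σnom=-75.770; wc +0.068/-0.068 → slack +1.335/-1.041; half-tol=0.068, Σhalf²=0.385943
Nominal = -75.770. Worst-case = [-75.770 - 1.041, -75.770 + 1.335] = [-76.811, -74.435]. RSS = √0.385943 = 0.621.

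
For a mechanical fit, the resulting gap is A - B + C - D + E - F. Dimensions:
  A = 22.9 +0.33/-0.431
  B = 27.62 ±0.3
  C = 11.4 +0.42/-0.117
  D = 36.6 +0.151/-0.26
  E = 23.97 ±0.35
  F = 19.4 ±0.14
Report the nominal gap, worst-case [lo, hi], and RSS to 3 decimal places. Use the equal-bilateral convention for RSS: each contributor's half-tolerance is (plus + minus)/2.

Stack each dimension's contribution:
  +A: nom +22.900 → Σnom=22.900; wc +0.330/-0.431 → slack +0.330/-0.431; half-tol=0.381, Σhalf²=0.144780
  -B: nom -27.620 → Σnom=-4.720; wc +0.300/-0.300 → slack +0.630/-0.731; half-tol=0.300, Σhalf²=0.234780
  +C: nom +11.400 → Σnom=6.680; wc +0.420/-0.117 → slack +1.050/-0.848; half-tol=0.269, Σhalf²=0.306872
  -D: nom -36.600 → Σnom=-29.920; wc +0.260/-0.151 → slack +1.310/-0.999; half-tol=0.206, Σhalf²=0.349103
  +E: nom +23.970 → Σnom=-5.950; wc +0.350/-0.350 → slack +1.660/-1.349; half-tol=0.350, Σhalf²=0.471603
  -F: nom -19.400 → Σnom=-25.350; wc +0.140/-0.140 → slack +1.800/-1.489; half-tol=0.140, Σhalf²=0.491203
Nominal = -25.350. Worst-case = [-25.350 - 1.489, -25.350 + 1.800] = [-26.839, -23.550]. RSS = √0.491203 = 0.701.

nominal=-25.350 wc=[-26.839,-23.550] rss=0.701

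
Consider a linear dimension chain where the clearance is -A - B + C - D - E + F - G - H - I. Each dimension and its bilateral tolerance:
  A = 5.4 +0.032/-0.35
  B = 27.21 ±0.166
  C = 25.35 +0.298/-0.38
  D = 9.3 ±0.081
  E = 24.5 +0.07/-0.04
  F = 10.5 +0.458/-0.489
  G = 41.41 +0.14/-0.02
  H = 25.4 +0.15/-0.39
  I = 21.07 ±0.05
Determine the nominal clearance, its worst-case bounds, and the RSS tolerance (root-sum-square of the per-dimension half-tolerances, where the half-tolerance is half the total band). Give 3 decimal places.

nominal=-118.440 wc=[-119.998,-116.587] rss=0.703

Stack each dimension's contribution:
  -A: nom -5.400 → Σnom=-5.400; wc +0.350/-0.032 → slack +0.350/-0.032; half-tol=0.191, Σhalf²=0.036481
  -B: nom -27.210 → Σnom=-32.610; wc +0.166/-0.166 → slack +0.516/-0.198; half-tol=0.166, Σhalf²=0.064037
  +C: nom +25.350 → Σnom=-7.260; wc +0.298/-0.380 → slack +0.814/-0.578; half-tol=0.339, Σhalf²=0.178958
  -D: nom -9.300 → Σnom=-16.560; wc +0.081/-0.081 → slack +0.895/-0.659; half-tol=0.081, Σhalf²=0.185519
  -E: nom -24.500 → Σnom=-41.060; wc +0.040/-0.070 → slack +0.935/-0.729; half-tol=0.055, Σhalf²=0.188544
  +F: nom +10.500 → Σnom=-30.560; wc +0.458/-0.489 → slack +1.393/-1.218; half-tol=0.474, Σhalf²=0.412746
  -G: nom -41.410 → Σnom=-71.970; wc +0.020/-0.140 → slack +1.413/-1.358; half-tol=0.080, Σhalf²=0.419146
  -H: nom -25.400 → Σnom=-97.370; wc +0.390/-0.150 → slack +1.803/-1.508; half-tol=0.270, Σhalf²=0.492046
  -I: nom -21.070 → Σnom=-118.440; wc +0.050/-0.050 → slack +1.853/-1.558; half-tol=0.050, Σhalf²=0.494546
Nominal = -118.440. Worst-case = [-118.440 - 1.558, -118.440 + 1.853] = [-119.998, -116.587]. RSS = √0.494546 = 0.703.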